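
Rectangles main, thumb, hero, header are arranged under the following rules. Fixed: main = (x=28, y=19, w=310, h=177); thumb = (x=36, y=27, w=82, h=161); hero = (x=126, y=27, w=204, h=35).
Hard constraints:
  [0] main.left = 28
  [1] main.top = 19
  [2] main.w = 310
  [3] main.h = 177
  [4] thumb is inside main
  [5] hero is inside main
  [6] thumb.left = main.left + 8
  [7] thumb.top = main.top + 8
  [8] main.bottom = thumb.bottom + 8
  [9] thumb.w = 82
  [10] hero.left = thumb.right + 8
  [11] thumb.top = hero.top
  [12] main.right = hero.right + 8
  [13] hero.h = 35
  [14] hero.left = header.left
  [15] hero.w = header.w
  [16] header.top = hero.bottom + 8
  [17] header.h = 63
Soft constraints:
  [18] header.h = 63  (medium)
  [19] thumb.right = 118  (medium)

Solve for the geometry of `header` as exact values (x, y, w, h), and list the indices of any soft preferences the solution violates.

1. header.x = 126  [hero.left = header.left]
2. header.w = 204  [hero.w = header.w]
3. header.y = 70  [header.top = hero.bottom + 8]
4. header.h = 63  [header.h = 63]

header = (x=126, y=70, w=204, h=63)
violated soft preferences: none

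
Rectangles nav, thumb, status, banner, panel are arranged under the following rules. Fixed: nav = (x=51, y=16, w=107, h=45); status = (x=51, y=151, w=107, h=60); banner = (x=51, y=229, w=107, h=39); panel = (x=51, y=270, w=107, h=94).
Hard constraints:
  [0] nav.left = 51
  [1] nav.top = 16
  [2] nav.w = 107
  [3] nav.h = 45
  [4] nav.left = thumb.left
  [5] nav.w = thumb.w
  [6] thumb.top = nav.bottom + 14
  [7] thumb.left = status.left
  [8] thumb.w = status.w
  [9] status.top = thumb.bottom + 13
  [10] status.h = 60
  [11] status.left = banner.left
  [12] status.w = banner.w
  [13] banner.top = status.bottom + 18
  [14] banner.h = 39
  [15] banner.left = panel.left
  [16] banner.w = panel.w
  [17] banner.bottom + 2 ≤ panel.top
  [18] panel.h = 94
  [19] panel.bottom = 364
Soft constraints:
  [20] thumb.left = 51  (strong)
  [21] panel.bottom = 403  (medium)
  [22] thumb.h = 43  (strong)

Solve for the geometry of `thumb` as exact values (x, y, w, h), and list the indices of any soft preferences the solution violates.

thumb = (x=51, y=75, w=107, h=63)
violated soft preferences: 21, 22

1. thumb.x = 51  [nav.left = thumb.left]
2. thumb.w = 107  [nav.w = thumb.w]
3. thumb.y = 75  [thumb.top = nav.bottom + 14]
4. thumb.h = 63  [status.top = thumb.bottom + 13]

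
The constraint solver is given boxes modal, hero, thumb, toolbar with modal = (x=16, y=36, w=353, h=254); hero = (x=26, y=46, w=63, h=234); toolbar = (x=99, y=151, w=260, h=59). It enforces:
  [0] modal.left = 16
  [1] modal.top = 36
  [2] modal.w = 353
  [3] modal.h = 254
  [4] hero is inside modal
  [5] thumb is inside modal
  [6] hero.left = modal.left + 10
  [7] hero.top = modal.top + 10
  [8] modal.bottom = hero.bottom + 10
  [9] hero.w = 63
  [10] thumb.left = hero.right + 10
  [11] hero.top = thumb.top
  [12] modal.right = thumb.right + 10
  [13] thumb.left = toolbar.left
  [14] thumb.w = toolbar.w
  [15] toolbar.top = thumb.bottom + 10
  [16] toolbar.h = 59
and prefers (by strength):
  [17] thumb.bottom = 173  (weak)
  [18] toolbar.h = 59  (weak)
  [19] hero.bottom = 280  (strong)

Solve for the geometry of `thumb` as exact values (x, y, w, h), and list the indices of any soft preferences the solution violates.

1. thumb.x = 99  [thumb.left = hero.right + 10]
2. thumb.y = 46  [hero.top = thumb.top]
3. thumb.w = 260  [modal.right = thumb.right + 10]
4. thumb.h = 95  [toolbar.top = thumb.bottom + 10]

thumb = (x=99, y=46, w=260, h=95)
violated soft preferences: 17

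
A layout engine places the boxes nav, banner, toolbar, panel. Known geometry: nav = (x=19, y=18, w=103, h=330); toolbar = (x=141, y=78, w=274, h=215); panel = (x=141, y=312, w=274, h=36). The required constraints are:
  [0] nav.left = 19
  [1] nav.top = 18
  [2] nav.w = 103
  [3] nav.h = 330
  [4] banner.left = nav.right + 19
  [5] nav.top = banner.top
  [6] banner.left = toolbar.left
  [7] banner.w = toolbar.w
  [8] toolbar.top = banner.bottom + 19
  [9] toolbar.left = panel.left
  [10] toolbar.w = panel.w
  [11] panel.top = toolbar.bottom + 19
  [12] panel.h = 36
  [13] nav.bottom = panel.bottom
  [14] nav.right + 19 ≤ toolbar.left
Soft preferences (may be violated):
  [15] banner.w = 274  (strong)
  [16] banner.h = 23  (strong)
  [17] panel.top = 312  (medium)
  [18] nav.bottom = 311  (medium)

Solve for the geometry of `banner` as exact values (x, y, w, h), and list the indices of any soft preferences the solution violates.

1. banner.x = 141  [banner.left = nav.right + 19]
2. banner.y = 18  [nav.top = banner.top]
3. banner.w = 274  [banner.w = toolbar.w]
4. banner.h = 41  [toolbar.top = banner.bottom + 19]

banner = (x=141, y=18, w=274, h=41)
violated soft preferences: 16, 18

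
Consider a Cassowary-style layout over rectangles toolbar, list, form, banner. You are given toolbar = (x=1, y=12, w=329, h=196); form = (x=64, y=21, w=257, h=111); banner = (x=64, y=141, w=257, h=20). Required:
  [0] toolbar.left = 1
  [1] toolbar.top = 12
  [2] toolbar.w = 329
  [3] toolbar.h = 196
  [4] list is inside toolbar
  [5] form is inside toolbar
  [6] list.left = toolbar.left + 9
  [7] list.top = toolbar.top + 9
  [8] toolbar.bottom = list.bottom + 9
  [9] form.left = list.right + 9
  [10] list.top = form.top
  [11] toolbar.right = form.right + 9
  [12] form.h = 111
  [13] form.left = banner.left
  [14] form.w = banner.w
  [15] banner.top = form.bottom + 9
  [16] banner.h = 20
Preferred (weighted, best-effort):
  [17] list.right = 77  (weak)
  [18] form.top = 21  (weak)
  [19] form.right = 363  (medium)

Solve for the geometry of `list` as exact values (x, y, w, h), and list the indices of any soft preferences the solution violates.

1. list.x = 10  [list.left = toolbar.left + 9]
2. list.y = 21  [list.top = toolbar.top + 9]
3. list.h = 178  [toolbar.bottom = list.bottom + 9]
4. list.w = 45  [form.left = list.right + 9]

list = (x=10, y=21, w=45, h=178)
violated soft preferences: 17, 19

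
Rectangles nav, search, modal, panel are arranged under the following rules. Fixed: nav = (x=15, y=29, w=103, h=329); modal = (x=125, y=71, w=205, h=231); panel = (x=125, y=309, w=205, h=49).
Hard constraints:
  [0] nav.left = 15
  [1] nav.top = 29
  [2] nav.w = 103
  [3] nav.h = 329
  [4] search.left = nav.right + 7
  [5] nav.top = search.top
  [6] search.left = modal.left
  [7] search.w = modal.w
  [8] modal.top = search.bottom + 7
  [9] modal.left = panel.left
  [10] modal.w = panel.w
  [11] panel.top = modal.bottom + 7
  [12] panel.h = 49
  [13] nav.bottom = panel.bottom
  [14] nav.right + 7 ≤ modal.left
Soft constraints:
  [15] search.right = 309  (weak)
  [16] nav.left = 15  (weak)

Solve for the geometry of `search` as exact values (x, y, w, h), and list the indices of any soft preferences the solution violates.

search = (x=125, y=29, w=205, h=35)
violated soft preferences: 15

1. search.x = 125  [search.left = nav.right + 7]
2. search.y = 29  [nav.top = search.top]
3. search.w = 205  [search.w = modal.w]
4. search.h = 35  [modal.top = search.bottom + 7]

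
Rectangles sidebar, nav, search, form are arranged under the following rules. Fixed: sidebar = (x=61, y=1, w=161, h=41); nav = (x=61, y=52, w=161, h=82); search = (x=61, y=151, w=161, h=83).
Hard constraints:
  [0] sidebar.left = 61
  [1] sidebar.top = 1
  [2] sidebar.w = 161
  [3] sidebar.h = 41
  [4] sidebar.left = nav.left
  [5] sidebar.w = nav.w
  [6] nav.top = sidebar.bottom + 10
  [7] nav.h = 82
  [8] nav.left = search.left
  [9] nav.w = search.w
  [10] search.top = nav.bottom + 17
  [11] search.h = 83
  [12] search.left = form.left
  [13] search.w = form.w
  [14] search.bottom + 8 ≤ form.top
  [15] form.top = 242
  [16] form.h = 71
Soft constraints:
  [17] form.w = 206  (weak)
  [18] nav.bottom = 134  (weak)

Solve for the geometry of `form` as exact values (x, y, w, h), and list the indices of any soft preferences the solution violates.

1. form.x = 61  [search.left = form.left]
2. form.w = 161  [search.w = form.w]
3. form.y = 242  [form.top = 242]
4. form.h = 71  [form.h = 71]

form = (x=61, y=242, w=161, h=71)
violated soft preferences: 17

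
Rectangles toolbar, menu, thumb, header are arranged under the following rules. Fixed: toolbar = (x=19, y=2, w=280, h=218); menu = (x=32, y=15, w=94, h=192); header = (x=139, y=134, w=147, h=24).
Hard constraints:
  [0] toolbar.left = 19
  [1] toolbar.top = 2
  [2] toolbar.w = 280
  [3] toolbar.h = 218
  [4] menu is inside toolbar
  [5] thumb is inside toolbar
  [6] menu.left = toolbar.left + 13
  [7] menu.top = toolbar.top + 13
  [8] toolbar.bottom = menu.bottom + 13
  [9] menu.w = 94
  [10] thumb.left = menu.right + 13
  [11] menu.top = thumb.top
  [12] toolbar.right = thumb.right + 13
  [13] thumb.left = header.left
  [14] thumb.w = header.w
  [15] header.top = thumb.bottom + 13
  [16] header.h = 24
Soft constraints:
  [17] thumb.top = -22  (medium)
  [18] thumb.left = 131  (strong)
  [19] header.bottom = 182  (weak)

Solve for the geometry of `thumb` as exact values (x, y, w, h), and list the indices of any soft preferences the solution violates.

thumb = (x=139, y=15, w=147, h=106)
violated soft preferences: 17, 18, 19

1. thumb.x = 139  [thumb.left = menu.right + 13]
2. thumb.y = 15  [menu.top = thumb.top]
3. thumb.w = 147  [toolbar.right = thumb.right + 13]
4. thumb.h = 106  [header.top = thumb.bottom + 13]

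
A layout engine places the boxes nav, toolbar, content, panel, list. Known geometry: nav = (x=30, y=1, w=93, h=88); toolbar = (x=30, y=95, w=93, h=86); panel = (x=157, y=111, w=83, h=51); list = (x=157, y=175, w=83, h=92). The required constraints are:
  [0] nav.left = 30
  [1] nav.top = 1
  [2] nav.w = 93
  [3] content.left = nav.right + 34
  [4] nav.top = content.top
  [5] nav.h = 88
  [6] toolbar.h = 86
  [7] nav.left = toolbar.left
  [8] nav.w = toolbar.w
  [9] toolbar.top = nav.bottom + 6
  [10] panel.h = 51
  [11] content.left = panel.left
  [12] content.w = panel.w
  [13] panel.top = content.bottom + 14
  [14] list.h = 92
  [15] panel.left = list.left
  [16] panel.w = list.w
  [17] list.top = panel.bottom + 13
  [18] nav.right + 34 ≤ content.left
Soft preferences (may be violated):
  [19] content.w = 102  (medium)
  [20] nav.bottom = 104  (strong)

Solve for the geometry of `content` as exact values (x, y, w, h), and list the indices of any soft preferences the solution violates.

1. content.x = 157  [content.left = nav.right + 34]
2. content.y = 1  [nav.top = content.top]
3. content.w = 83  [content.w = panel.w]
4. content.h = 96  [panel.top = content.bottom + 14]

content = (x=157, y=1, w=83, h=96)
violated soft preferences: 19, 20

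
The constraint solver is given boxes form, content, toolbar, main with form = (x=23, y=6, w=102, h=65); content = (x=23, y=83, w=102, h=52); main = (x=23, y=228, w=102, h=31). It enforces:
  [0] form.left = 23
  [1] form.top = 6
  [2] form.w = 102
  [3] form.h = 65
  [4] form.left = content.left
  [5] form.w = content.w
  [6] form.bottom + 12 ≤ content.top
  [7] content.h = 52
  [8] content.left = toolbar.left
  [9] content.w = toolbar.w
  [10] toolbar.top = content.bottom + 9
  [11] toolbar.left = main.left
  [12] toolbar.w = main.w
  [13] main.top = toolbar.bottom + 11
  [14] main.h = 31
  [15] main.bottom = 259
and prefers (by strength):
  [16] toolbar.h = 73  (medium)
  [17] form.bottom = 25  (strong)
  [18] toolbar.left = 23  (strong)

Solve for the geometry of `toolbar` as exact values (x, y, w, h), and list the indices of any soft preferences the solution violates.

1. toolbar.x = 23  [content.left = toolbar.left]
2. toolbar.w = 102  [content.w = toolbar.w]
3. toolbar.y = 144  [toolbar.top = content.bottom + 9]
4. toolbar.h = 73  [main.top = toolbar.bottom + 11]

toolbar = (x=23, y=144, w=102, h=73)
violated soft preferences: 17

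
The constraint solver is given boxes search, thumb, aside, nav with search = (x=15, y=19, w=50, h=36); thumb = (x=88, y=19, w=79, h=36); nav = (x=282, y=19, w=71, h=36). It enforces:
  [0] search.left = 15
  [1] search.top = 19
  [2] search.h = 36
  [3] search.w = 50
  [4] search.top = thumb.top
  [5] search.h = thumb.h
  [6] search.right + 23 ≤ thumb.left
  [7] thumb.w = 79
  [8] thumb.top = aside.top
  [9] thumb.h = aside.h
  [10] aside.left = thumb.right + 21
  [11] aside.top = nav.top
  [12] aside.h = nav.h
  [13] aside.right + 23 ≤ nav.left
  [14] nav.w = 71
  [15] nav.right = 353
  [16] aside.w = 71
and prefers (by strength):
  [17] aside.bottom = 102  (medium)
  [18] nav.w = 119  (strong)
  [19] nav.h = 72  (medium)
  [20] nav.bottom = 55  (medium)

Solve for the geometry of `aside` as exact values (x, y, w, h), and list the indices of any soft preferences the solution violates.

aside = (x=188, y=19, w=71, h=36)
violated soft preferences: 17, 18, 19

1. aside.y = 19  [thumb.top = aside.top]
2. aside.h = 36  [thumb.h = aside.h]
3. aside.x = 188  [aside.left = thumb.right + 21]
4. aside.w = 71  [aside.w = 71]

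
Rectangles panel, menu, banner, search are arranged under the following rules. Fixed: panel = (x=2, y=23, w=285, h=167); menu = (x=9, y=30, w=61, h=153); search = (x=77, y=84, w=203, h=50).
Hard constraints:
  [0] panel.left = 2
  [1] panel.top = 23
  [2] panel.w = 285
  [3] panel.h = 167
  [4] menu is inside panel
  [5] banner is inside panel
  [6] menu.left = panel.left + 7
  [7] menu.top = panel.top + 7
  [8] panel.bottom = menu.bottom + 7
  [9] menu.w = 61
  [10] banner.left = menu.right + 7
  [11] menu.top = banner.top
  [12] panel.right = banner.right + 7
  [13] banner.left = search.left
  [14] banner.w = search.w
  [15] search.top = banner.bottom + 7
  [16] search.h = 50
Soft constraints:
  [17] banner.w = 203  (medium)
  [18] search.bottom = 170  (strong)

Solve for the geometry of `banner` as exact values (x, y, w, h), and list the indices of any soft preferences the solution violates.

1. banner.x = 77  [banner.left = menu.right + 7]
2. banner.y = 30  [menu.top = banner.top]
3. banner.w = 203  [panel.right = banner.right + 7]
4. banner.h = 47  [search.top = banner.bottom + 7]

banner = (x=77, y=30, w=203, h=47)
violated soft preferences: 18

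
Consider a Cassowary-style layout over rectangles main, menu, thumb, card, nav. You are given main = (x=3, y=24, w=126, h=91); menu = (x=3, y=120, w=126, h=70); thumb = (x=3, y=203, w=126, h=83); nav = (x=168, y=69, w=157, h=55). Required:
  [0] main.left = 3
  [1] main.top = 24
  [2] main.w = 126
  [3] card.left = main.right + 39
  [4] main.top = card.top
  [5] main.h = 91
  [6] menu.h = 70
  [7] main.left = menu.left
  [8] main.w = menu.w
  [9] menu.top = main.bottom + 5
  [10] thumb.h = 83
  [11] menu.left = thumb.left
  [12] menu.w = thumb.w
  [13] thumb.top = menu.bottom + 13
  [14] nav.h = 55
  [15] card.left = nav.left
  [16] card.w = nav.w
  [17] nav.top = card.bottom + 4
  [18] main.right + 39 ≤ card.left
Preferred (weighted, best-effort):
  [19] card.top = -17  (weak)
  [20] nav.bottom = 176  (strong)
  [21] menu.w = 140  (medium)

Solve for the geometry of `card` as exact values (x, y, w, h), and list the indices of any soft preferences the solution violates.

card = (x=168, y=24, w=157, h=41)
violated soft preferences: 19, 20, 21

1. card.x = 168  [card.left = main.right + 39]
2. card.y = 24  [main.top = card.top]
3. card.w = 157  [card.w = nav.w]
4. card.h = 41  [nav.top = card.bottom + 4]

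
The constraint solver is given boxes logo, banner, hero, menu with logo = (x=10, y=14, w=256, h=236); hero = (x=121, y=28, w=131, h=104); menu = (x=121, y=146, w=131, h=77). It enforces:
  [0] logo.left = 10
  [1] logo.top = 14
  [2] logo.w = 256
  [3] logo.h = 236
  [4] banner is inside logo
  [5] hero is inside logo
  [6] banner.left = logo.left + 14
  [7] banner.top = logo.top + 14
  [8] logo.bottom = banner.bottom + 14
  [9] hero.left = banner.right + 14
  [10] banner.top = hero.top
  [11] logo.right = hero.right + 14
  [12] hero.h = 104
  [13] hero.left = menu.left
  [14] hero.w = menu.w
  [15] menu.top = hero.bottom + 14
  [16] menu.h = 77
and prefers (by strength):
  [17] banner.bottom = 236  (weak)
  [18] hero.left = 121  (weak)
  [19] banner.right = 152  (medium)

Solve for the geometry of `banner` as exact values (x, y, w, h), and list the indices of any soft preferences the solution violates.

1. banner.x = 24  [banner.left = logo.left + 14]
2. banner.y = 28  [banner.top = logo.top + 14]
3. banner.h = 208  [logo.bottom = banner.bottom + 14]
4. banner.w = 83  [hero.left = banner.right + 14]

banner = (x=24, y=28, w=83, h=208)
violated soft preferences: 19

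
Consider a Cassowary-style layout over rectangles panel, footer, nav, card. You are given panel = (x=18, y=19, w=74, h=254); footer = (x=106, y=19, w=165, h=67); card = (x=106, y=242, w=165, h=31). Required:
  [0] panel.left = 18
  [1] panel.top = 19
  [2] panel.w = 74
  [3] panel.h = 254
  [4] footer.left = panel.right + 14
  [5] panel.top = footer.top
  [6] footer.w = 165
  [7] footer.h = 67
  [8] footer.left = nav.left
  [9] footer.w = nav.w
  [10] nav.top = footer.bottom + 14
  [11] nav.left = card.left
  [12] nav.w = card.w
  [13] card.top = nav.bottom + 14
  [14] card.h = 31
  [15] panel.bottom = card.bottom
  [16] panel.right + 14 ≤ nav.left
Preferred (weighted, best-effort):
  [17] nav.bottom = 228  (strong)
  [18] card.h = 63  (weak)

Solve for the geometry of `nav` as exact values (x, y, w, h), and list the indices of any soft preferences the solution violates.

nav = (x=106, y=100, w=165, h=128)
violated soft preferences: 18

1. nav.x = 106  [footer.left = nav.left]
2. nav.w = 165  [footer.w = nav.w]
3. nav.y = 100  [nav.top = footer.bottom + 14]
4. nav.h = 128  [card.top = nav.bottom + 14]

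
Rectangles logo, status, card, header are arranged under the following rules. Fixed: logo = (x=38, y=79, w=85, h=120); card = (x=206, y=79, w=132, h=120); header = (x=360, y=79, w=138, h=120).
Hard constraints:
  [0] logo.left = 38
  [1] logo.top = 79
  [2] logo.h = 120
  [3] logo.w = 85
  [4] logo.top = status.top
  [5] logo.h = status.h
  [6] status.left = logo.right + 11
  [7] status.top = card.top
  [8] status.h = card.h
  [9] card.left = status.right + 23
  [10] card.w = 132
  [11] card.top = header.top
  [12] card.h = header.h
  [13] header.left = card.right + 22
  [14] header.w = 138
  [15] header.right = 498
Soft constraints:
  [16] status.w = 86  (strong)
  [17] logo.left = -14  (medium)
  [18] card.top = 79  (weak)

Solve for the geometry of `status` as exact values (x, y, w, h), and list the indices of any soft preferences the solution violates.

status = (x=134, y=79, w=49, h=120)
violated soft preferences: 16, 17

1. status.y = 79  [logo.top = status.top]
2. status.h = 120  [logo.h = status.h]
3. status.x = 134  [status.left = logo.right + 11]
4. status.w = 49  [card.left = status.right + 23]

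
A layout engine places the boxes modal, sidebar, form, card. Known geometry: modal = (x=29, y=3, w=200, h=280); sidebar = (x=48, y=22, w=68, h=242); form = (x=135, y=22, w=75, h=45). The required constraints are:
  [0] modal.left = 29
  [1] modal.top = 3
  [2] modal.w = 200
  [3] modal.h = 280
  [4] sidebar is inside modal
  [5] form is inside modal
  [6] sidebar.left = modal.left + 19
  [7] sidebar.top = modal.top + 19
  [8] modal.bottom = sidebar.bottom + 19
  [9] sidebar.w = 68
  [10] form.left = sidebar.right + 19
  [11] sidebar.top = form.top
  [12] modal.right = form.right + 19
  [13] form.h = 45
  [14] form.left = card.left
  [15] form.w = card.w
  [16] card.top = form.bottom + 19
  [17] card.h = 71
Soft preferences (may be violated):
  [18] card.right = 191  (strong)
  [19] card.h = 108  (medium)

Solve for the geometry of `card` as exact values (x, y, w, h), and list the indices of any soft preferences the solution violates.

card = (x=135, y=86, w=75, h=71)
violated soft preferences: 18, 19

1. card.x = 135  [form.left = card.left]
2. card.w = 75  [form.w = card.w]
3. card.y = 86  [card.top = form.bottom + 19]
4. card.h = 71  [card.h = 71]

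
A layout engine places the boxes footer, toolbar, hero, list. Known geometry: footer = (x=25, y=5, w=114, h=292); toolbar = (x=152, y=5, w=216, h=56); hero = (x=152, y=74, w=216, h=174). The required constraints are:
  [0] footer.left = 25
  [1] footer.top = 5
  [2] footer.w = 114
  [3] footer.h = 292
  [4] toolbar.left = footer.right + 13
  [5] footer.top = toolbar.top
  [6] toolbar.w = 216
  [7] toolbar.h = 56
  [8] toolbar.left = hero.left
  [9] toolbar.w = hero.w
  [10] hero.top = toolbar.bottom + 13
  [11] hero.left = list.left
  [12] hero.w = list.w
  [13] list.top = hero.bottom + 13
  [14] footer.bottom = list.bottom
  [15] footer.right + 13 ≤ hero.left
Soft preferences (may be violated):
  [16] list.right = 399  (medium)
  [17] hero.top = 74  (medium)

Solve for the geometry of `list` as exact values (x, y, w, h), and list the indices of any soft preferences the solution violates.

1. list.x = 152  [hero.left = list.left]
2. list.w = 216  [hero.w = list.w]
3. list.y = 261  [list.top = hero.bottom + 13]
4. list.h = 36  [footer.bottom = list.bottom]

list = (x=152, y=261, w=216, h=36)
violated soft preferences: 16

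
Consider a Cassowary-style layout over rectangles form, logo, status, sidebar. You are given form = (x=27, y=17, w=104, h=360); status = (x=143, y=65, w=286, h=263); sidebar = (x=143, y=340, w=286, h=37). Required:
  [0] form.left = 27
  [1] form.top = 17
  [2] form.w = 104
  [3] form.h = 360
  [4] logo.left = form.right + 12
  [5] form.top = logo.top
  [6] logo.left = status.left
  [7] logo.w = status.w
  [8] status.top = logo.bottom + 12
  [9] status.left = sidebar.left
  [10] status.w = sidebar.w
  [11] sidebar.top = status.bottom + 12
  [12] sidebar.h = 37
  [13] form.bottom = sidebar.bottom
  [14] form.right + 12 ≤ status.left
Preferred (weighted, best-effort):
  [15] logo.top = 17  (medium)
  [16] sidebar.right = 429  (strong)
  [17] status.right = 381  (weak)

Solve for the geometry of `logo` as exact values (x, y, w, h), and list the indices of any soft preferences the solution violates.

1. logo.x = 143  [logo.left = form.right + 12]
2. logo.y = 17  [form.top = logo.top]
3. logo.w = 286  [logo.w = status.w]
4. logo.h = 36  [status.top = logo.bottom + 12]

logo = (x=143, y=17, w=286, h=36)
violated soft preferences: 17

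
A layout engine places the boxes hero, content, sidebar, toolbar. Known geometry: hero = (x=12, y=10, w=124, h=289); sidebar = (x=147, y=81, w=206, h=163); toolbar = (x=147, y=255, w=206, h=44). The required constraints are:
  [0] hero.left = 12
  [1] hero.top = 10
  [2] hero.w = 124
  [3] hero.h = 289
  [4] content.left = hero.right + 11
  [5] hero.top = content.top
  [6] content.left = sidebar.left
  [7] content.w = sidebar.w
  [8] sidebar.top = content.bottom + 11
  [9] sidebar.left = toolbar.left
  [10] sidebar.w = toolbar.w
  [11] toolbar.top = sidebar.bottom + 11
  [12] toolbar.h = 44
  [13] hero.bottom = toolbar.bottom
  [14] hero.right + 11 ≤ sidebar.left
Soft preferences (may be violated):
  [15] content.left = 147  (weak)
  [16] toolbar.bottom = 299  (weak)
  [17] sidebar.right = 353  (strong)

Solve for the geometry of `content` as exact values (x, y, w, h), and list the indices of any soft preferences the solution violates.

content = (x=147, y=10, w=206, h=60)
violated soft preferences: none

1. content.x = 147  [content.left = hero.right + 11]
2. content.y = 10  [hero.top = content.top]
3. content.w = 206  [content.w = sidebar.w]
4. content.h = 60  [sidebar.top = content.bottom + 11]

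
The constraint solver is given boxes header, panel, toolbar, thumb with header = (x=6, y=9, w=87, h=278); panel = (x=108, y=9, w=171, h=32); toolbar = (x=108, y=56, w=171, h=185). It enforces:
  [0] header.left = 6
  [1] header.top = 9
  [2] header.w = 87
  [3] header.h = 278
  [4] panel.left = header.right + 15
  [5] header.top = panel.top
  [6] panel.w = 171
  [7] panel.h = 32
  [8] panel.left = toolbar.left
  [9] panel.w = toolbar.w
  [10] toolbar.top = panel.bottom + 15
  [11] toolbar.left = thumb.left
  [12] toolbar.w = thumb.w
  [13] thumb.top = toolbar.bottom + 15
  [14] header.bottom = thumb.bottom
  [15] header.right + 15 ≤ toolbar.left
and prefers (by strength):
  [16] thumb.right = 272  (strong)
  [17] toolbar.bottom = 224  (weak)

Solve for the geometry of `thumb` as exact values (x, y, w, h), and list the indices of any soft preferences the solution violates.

thumb = (x=108, y=256, w=171, h=31)
violated soft preferences: 16, 17

1. thumb.x = 108  [toolbar.left = thumb.left]
2. thumb.w = 171  [toolbar.w = thumb.w]
3. thumb.y = 256  [thumb.top = toolbar.bottom + 15]
4. thumb.h = 31  [header.bottom = thumb.bottom]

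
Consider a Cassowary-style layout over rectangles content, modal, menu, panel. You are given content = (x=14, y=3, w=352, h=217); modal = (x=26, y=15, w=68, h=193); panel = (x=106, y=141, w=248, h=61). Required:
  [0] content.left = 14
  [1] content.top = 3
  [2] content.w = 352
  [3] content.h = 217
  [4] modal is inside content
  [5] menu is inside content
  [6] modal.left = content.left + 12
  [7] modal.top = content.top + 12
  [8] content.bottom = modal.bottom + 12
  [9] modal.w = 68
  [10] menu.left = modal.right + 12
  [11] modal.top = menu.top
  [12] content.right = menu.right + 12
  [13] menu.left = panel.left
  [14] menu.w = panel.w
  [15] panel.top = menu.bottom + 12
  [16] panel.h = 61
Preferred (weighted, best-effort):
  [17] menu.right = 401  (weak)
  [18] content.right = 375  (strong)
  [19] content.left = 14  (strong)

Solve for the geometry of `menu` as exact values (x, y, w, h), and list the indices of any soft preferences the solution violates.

1. menu.x = 106  [menu.left = modal.right + 12]
2. menu.y = 15  [modal.top = menu.top]
3. menu.w = 248  [content.right = menu.right + 12]
4. menu.h = 114  [panel.top = menu.bottom + 12]

menu = (x=106, y=15, w=248, h=114)
violated soft preferences: 17, 18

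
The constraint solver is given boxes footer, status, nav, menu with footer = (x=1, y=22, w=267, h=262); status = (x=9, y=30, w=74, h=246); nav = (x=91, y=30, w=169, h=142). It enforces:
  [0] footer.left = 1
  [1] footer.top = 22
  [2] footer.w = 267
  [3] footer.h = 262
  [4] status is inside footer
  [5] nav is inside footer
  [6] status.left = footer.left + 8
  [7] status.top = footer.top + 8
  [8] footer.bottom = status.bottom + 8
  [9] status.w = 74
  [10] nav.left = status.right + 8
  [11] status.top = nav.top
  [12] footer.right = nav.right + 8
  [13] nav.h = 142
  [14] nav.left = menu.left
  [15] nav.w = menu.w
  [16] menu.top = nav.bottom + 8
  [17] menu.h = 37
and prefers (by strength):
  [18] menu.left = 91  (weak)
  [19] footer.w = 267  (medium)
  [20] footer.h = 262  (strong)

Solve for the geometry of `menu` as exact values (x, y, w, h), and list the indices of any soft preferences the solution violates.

1. menu.x = 91  [nav.left = menu.left]
2. menu.w = 169  [nav.w = menu.w]
3. menu.y = 180  [menu.top = nav.bottom + 8]
4. menu.h = 37  [menu.h = 37]

menu = (x=91, y=180, w=169, h=37)
violated soft preferences: none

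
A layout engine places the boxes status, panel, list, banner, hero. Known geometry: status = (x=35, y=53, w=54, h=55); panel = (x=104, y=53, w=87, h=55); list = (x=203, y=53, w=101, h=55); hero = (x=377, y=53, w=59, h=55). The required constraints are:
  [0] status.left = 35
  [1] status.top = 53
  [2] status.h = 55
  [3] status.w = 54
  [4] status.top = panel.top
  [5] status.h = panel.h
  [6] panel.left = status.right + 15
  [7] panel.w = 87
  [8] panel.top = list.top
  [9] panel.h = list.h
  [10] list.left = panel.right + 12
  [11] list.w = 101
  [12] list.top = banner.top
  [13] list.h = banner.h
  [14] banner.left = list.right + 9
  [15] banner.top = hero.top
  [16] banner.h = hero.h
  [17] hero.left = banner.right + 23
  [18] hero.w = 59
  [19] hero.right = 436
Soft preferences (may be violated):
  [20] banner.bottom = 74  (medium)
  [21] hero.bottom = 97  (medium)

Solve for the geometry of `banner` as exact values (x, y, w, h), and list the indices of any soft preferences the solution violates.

banner = (x=313, y=53, w=41, h=55)
violated soft preferences: 20, 21

1. banner.y = 53  [list.top = banner.top]
2. banner.h = 55  [list.h = banner.h]
3. banner.x = 313  [banner.left = list.right + 9]
4. banner.w = 41  [hero.left = banner.right + 23]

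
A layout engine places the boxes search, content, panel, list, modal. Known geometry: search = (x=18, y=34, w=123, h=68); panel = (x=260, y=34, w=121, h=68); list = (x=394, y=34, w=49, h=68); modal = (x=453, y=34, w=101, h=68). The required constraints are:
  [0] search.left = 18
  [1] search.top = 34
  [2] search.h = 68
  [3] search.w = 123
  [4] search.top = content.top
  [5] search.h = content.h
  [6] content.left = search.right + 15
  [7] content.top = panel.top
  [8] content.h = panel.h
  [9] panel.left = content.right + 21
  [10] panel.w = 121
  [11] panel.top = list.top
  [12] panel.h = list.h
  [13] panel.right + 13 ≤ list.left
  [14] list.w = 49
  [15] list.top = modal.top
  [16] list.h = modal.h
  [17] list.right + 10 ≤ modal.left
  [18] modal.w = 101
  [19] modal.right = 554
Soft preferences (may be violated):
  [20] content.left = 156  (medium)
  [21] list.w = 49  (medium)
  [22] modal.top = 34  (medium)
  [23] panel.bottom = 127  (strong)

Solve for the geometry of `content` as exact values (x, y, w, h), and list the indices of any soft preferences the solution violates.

content = (x=156, y=34, w=83, h=68)
violated soft preferences: 23

1. content.y = 34  [search.top = content.top]
2. content.h = 68  [search.h = content.h]
3. content.x = 156  [content.left = search.right + 15]
4. content.w = 83  [panel.left = content.right + 21]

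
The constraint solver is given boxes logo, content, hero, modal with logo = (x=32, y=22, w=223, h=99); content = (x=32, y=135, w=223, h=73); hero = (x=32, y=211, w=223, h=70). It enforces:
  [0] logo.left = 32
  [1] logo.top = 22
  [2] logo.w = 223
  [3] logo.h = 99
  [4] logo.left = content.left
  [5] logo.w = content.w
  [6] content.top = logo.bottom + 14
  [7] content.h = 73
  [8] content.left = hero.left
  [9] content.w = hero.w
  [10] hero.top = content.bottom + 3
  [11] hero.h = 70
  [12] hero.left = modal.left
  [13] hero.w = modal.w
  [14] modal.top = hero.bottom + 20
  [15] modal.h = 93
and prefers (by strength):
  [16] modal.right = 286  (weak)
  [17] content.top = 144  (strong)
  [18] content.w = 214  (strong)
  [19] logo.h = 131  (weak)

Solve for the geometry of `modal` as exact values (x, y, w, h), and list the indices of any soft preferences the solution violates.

modal = (x=32, y=301, w=223, h=93)
violated soft preferences: 16, 17, 18, 19

1. modal.x = 32  [hero.left = modal.left]
2. modal.w = 223  [hero.w = modal.w]
3. modal.y = 301  [modal.top = hero.bottom + 20]
4. modal.h = 93  [modal.h = 93]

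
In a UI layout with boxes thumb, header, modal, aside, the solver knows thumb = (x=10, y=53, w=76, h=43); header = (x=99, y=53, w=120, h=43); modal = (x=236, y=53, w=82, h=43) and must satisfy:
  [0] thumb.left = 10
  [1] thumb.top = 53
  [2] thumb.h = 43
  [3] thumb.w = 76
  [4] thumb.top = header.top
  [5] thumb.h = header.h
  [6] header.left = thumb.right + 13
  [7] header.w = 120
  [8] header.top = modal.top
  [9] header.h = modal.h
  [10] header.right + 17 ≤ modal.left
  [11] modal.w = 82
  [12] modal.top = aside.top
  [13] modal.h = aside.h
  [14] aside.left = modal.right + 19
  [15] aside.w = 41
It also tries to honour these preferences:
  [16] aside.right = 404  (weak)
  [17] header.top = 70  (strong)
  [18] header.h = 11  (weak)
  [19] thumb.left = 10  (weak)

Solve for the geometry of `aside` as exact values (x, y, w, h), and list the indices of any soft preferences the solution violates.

aside = (x=337, y=53, w=41, h=43)
violated soft preferences: 16, 17, 18

1. aside.y = 53  [modal.top = aside.top]
2. aside.h = 43  [modal.h = aside.h]
3. aside.x = 337  [aside.left = modal.right + 19]
4. aside.w = 41  [aside.w = 41]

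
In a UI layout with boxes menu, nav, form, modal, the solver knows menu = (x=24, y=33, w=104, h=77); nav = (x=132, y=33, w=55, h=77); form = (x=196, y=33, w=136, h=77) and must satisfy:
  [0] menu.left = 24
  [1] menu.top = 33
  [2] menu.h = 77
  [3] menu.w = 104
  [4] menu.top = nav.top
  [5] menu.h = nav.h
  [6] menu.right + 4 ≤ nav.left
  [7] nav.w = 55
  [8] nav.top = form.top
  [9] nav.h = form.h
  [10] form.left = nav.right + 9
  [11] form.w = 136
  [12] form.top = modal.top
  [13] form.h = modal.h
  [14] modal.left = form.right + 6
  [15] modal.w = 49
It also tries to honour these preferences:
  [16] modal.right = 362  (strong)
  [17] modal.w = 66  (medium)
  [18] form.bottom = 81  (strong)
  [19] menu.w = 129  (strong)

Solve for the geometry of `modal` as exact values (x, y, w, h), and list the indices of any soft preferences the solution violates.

1. modal.y = 33  [form.top = modal.top]
2. modal.h = 77  [form.h = modal.h]
3. modal.x = 338  [modal.left = form.right + 6]
4. modal.w = 49  [modal.w = 49]

modal = (x=338, y=33, w=49, h=77)
violated soft preferences: 16, 17, 18, 19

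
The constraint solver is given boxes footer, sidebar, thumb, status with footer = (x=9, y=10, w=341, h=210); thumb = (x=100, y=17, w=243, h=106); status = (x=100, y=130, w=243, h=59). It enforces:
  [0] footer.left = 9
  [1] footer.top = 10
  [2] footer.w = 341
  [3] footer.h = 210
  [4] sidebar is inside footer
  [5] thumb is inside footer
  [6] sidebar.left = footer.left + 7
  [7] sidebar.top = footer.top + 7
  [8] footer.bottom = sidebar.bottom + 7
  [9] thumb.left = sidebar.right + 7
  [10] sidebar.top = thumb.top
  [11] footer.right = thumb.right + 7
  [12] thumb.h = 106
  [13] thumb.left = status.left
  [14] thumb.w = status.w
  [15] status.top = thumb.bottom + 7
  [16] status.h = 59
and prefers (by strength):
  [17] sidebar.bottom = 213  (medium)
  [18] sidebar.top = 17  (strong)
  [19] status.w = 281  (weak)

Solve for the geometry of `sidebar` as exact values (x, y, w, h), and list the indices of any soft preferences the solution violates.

sidebar = (x=16, y=17, w=77, h=196)
violated soft preferences: 19

1. sidebar.x = 16  [sidebar.left = footer.left + 7]
2. sidebar.y = 17  [sidebar.top = footer.top + 7]
3. sidebar.h = 196  [footer.bottom = sidebar.bottom + 7]
4. sidebar.w = 77  [thumb.left = sidebar.right + 7]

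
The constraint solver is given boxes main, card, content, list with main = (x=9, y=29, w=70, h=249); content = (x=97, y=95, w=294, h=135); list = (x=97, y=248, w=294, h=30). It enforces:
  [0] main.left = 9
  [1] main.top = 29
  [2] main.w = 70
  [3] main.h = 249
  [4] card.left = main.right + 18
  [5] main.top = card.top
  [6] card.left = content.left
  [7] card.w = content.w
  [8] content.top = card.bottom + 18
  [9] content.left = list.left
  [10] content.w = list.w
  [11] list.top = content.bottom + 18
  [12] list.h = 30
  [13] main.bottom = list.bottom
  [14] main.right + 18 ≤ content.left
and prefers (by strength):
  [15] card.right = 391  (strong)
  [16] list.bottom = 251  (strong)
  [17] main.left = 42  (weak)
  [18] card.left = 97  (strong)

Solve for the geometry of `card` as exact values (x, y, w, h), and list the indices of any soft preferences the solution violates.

1. card.x = 97  [card.left = main.right + 18]
2. card.y = 29  [main.top = card.top]
3. card.w = 294  [card.w = content.w]
4. card.h = 48  [content.top = card.bottom + 18]

card = (x=97, y=29, w=294, h=48)
violated soft preferences: 16, 17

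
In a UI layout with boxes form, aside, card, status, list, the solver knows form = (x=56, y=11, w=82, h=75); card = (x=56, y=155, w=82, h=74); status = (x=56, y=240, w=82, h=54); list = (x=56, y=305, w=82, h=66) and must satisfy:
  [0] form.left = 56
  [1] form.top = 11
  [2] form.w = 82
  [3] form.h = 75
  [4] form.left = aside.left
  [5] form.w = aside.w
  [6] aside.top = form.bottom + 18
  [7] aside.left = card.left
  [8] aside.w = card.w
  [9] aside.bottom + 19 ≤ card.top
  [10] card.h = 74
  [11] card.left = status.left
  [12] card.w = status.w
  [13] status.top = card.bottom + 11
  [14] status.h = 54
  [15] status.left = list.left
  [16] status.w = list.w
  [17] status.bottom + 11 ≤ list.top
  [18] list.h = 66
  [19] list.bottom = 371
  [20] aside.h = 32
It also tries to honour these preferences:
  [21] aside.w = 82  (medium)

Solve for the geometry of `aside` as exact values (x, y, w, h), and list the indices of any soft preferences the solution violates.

1. aside.x = 56  [form.left = aside.left]
2. aside.w = 82  [form.w = aside.w]
3. aside.y = 104  [aside.top = form.bottom + 18]
4. aside.h = 32  [aside.h = 32]

aside = (x=56, y=104, w=82, h=32)
violated soft preferences: none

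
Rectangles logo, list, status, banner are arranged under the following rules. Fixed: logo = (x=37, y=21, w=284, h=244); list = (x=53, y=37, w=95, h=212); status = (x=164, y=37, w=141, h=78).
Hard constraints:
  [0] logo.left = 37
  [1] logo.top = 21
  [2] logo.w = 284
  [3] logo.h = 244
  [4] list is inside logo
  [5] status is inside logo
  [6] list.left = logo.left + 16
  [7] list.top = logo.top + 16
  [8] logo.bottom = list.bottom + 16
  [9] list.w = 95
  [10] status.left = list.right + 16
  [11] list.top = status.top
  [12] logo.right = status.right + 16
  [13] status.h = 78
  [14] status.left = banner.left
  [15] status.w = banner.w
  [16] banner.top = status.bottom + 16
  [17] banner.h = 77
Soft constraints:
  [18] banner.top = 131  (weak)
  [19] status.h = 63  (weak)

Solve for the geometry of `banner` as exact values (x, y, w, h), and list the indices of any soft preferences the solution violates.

banner = (x=164, y=131, w=141, h=77)
violated soft preferences: 19

1. banner.x = 164  [status.left = banner.left]
2. banner.w = 141  [status.w = banner.w]
3. banner.y = 131  [banner.top = status.bottom + 16]
4. banner.h = 77  [banner.h = 77]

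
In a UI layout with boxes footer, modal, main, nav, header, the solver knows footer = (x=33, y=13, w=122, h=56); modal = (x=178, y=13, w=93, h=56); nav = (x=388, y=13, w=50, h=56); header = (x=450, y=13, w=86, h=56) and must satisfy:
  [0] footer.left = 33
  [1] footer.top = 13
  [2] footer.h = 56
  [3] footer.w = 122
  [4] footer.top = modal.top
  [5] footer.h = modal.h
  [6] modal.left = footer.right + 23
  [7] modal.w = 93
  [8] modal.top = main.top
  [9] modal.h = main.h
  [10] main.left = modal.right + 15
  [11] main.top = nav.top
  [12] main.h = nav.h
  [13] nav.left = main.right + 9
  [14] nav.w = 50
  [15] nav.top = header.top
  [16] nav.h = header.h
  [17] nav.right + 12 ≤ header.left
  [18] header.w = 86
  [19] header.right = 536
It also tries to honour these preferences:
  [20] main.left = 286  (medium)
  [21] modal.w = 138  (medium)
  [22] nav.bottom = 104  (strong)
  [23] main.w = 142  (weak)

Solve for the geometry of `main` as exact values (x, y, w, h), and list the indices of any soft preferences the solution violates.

1. main.y = 13  [modal.top = main.top]
2. main.h = 56  [modal.h = main.h]
3. main.x = 286  [main.left = modal.right + 15]
4. main.w = 93  [nav.left = main.right + 9]

main = (x=286, y=13, w=93, h=56)
violated soft preferences: 21, 22, 23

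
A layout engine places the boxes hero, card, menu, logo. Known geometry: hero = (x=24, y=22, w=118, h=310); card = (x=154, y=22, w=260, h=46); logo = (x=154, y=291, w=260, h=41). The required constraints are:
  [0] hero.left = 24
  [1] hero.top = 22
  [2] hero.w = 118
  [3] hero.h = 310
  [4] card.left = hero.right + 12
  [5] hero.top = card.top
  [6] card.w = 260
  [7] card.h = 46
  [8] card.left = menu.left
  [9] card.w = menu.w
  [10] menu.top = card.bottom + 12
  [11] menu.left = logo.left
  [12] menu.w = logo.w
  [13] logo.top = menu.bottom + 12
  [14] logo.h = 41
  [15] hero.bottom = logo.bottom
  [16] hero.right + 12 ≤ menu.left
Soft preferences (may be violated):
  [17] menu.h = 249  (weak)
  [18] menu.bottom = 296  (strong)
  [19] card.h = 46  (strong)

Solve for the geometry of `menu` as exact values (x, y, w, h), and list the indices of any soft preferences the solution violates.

menu = (x=154, y=80, w=260, h=199)
violated soft preferences: 17, 18

1. menu.x = 154  [card.left = menu.left]
2. menu.w = 260  [card.w = menu.w]
3. menu.y = 80  [menu.top = card.bottom + 12]
4. menu.h = 199  [logo.top = menu.bottom + 12]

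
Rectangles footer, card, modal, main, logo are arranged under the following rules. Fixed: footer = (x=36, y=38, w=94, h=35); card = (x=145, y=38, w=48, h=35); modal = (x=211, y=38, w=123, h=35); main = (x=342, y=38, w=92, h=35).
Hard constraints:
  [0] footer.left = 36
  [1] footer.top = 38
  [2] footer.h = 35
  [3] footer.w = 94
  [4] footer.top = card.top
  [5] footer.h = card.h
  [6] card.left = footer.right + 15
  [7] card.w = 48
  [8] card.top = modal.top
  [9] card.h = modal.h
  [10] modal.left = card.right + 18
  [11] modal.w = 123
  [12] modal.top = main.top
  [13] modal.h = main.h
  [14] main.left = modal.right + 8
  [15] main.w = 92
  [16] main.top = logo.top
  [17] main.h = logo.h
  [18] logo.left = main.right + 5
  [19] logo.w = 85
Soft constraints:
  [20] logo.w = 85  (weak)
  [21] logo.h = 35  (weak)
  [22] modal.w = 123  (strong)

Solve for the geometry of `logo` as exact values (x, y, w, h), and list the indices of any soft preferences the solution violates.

logo = (x=439, y=38, w=85, h=35)
violated soft preferences: none

1. logo.y = 38  [main.top = logo.top]
2. logo.h = 35  [main.h = logo.h]
3. logo.x = 439  [logo.left = main.right + 5]
4. logo.w = 85  [logo.w = 85]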